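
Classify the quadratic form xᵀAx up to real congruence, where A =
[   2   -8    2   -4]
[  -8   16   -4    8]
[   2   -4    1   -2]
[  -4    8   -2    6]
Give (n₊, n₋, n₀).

step 0: pivot 2 → sign +
step 1: pivot -16 → sign −
step 2: pivot 2 → sign +
step 3: row/col 3 already zero → sign 0
signature = (2, 1, 1)

Answer: (2, 1, 1)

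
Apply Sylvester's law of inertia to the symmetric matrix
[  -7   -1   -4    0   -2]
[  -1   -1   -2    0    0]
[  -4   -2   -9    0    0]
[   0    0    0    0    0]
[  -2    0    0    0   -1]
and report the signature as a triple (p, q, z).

step 0: pivot -7 → sign −
step 1: pivot -6/7 → sign −
step 2: pivot -13/3 → sign −
step 3: pivot -3/13 → sign −
step 4: row/col 4 already zero → sign 0
signature = (0, 4, 1)

Answer: (0, 4, 1)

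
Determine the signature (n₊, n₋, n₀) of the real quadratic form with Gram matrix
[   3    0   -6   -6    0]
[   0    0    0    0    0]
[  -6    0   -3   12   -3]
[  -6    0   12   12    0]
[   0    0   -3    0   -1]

Answer: (1, 2, 2)

Derivation:
step 0: pivot 3 → sign +
step 1: pivot -15 → sign −
step 2: pivot -2/5 → sign −
step 3: row/col 3 already zero → sign 0
step 4: row/col 4 already zero → sign 0
signature = (1, 2, 2)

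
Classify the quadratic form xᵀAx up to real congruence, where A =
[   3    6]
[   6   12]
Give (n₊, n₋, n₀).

Answer: (1, 0, 1)

Derivation:
step 0: pivot 3 → sign +
step 1: row/col 1 already zero → sign 0
signature = (1, 0, 1)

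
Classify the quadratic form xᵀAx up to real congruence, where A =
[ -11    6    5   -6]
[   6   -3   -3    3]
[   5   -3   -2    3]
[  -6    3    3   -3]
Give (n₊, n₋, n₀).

Answer: (1, 1, 2)

Derivation:
step 0: pivot -11 → sign −
step 1: pivot 3/11 → sign +
step 2: row/col 2 already zero → sign 0
step 3: row/col 3 already zero → sign 0
signature = (1, 1, 2)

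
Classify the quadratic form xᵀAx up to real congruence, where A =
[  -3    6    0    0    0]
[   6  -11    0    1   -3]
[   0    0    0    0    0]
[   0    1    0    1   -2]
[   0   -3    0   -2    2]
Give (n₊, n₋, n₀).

Answer: (2, 2, 1)

Derivation:
step 0: pivot -3 → sign −
step 1: pivot 1 → sign +
step 2: pivot -7 → sign −
step 3: pivot 1/7 → sign +
step 4: row/col 4 already zero → sign 0
signature = (2, 2, 1)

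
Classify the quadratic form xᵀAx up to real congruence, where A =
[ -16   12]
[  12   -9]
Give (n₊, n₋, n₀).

step 0: pivot -16 → sign −
step 1: row/col 1 already zero → sign 0
signature = (0, 1, 1)

Answer: (0, 1, 1)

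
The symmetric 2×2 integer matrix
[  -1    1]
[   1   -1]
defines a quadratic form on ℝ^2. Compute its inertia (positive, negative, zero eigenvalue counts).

step 0: pivot -1 → sign −
step 1: row/col 1 already zero → sign 0
signature = (0, 1, 1)

Answer: (0, 1, 1)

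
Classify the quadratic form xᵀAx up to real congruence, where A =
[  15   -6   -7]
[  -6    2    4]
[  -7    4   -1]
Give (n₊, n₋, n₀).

step 0: pivot 15 → sign +
step 1: pivot -2/5 → sign −
step 2: pivot -2/3 → sign −
signature = (1, 2, 0)

Answer: (1, 2, 0)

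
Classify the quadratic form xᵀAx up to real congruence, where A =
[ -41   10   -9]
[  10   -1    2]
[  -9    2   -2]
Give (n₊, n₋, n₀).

Answer: (1, 2, 0)

Derivation:
step 0: pivot -41 → sign −
step 1: pivot 59/41 → sign +
step 2: pivot -3/59 → sign −
signature = (1, 2, 0)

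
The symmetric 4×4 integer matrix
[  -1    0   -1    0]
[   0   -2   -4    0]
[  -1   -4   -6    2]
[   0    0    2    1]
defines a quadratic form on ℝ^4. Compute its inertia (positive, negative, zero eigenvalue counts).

step 0: pivot -1 → sign −
step 1: pivot -2 → sign −
step 2: pivot 3 → sign +
step 3: pivot -1/3 → sign −
signature = (1, 3, 0)

Answer: (1, 3, 0)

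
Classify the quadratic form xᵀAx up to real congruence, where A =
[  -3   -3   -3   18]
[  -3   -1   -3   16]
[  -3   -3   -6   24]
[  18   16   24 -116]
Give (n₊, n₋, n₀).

Answer: (2, 2, 0)

Derivation:
step 0: pivot -3 → sign −
step 1: pivot 2 → sign +
step 2: pivot -3 → sign −
step 3: pivot 2 → sign +
signature = (2, 2, 0)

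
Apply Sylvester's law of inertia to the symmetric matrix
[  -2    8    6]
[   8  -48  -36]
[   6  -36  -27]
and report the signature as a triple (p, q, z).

Answer: (0, 2, 1)

Derivation:
step 0: pivot -2 → sign −
step 1: pivot -16 → sign −
step 2: row/col 2 already zero → sign 0
signature = (0, 2, 1)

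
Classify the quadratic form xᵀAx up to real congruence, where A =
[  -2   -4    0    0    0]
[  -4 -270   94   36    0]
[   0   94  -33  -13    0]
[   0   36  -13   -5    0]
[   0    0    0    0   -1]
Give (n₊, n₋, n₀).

Answer: (1, 4, 0)

Derivation:
step 0: pivot -2 → sign −
step 1: pivot -262 → sign −
step 2: pivot 95/131 → sign +
step 3: pivot -6/95 → sign −
step 4: pivot -1 → sign −
signature = (1, 4, 0)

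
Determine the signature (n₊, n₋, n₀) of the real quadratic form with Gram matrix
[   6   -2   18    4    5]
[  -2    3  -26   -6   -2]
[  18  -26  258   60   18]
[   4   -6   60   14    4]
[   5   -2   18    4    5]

step 0: pivot 6 → sign +
step 1: pivot 7/3 → sign +
step 2: pivot 228/7 → sign +
step 3: pivot 2/57 → sign +
step 4: pivot 3/4 → sign +
signature = (5, 0, 0)

Answer: (5, 0, 0)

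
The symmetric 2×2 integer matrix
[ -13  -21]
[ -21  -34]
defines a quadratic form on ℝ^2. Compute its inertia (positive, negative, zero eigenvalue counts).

Answer: (0, 2, 0)

Derivation:
step 0: pivot -13 → sign −
step 1: pivot -1/13 → sign −
signature = (0, 2, 0)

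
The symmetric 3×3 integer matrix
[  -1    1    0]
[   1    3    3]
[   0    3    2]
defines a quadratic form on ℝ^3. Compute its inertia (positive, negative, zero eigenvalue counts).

step 0: pivot -1 → sign −
step 1: pivot 4 → sign +
step 2: pivot -1/4 → sign −
signature = (1, 2, 0)

Answer: (1, 2, 0)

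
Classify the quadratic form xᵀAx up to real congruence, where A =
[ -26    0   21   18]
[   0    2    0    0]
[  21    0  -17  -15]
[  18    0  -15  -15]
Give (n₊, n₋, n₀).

step 0: pivot -26 → sign −
step 1: pivot 2 → sign +
step 2: pivot -1/26 → sign −
step 3: pivot 3 → sign +
signature = (2, 2, 0)

Answer: (2, 2, 0)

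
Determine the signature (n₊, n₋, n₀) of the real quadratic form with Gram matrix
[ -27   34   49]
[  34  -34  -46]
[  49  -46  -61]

step 0: pivot -27 → sign −
step 1: pivot 238/27 → sign +
step 2: pivot -6/119 → sign −
signature = (1, 2, 0)

Answer: (1, 2, 0)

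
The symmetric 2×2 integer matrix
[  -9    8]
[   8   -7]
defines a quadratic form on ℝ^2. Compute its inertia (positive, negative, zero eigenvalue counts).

Answer: (1, 1, 0)

Derivation:
step 0: pivot -9 → sign −
step 1: pivot 1/9 → sign +
signature = (1, 1, 0)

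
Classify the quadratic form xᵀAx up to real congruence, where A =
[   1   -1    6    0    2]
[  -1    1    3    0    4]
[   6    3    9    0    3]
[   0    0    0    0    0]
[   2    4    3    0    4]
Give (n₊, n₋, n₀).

Answer: (2, 1, 2)

Derivation:
step 0: pivot 1 → sign +
step 1: pivot -27 → sign −
step 2: pivot 3 → sign +
step 3: row/col 3 already zero → sign 0
step 4: row/col 4 already zero → sign 0
signature = (2, 1, 2)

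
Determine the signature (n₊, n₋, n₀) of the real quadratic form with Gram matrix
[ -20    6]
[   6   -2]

step 0: pivot -20 → sign −
step 1: pivot -1/5 → sign −
signature = (0, 2, 0)

Answer: (0, 2, 0)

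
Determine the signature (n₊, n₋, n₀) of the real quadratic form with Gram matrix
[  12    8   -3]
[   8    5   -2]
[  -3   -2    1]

Answer: (2, 1, 0)

Derivation:
step 0: pivot 12 → sign +
step 1: pivot -1/3 → sign −
step 2: pivot 1/4 → sign +
signature = (2, 1, 0)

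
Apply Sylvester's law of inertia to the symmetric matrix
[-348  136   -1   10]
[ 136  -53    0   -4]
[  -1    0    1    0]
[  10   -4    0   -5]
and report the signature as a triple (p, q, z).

step 0: pivot -348 → sign −
step 1: pivot 13/87 → sign +
step 2: pivot -1/52 → sign −
step 3: pivot -1 → sign −
signature = (1, 3, 0)

Answer: (1, 3, 0)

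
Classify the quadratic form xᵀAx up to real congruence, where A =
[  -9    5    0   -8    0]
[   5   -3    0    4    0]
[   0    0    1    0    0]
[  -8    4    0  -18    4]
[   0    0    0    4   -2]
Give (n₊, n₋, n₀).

Answer: (1, 4, 0)

Derivation:
step 0: pivot -9 → sign −
step 1: pivot -2/9 → sign −
step 2: pivot 1 → sign +
step 3: pivot -10 → sign −
step 4: pivot -2/5 → sign −
signature = (1, 4, 0)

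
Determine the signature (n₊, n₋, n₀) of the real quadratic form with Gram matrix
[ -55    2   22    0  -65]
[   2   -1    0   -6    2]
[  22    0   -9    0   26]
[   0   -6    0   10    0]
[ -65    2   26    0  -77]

Answer: (1, 4, 0)

Derivation:
step 0: pivot -55 → sign −
step 1: pivot -51/55 → sign −
step 2: pivot 25/51 → sign +
step 3: pivot -146/25 → sign −
step 4: pivot -6/73 → sign −
signature = (1, 4, 0)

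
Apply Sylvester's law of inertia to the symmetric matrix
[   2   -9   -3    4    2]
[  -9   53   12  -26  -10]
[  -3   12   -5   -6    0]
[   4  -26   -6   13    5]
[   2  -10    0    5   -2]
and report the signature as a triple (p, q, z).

Answer: (2, 3, 0)

Derivation:
step 0: pivot 2 → sign +
step 1: pivot 25/2 → sign +
step 2: pivot -242/25 → sign −
step 3: pivot -3/121 → sign −
step 4: pivot -3 → sign −
signature = (2, 3, 0)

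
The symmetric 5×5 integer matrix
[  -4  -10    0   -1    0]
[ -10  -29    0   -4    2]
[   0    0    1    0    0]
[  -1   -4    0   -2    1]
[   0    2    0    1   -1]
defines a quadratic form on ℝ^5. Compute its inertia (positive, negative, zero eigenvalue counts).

step 0: pivot -4 → sign −
step 1: pivot -4 → sign −
step 2: pivot 1 → sign +
step 3: pivot -19/16 → sign −
step 4: pivot 1/19 → sign +
signature = (2, 3, 0)

Answer: (2, 3, 0)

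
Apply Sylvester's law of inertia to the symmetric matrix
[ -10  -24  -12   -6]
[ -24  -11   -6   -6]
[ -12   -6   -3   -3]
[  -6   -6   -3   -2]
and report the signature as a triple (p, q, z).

Answer: (3, 1, 0)

Derivation:
step 0: pivot -10 → sign −
step 1: pivot 233/5 → sign +
step 2: pivot 57/233 → sign +
step 3: pivot 1/19 → sign +
signature = (3, 1, 0)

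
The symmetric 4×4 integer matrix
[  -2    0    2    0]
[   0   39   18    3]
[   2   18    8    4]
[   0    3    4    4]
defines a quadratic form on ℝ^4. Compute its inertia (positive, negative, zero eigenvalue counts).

Answer: (2, 2, 0)

Derivation:
step 0: pivot -2 → sign −
step 1: pivot 39 → sign +
step 2: pivot 22/13 → sign +
step 3: pivot -3/11 → sign −
signature = (2, 2, 0)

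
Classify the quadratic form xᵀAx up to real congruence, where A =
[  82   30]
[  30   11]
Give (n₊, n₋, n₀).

step 0: pivot 82 → sign +
step 1: pivot 1/41 → sign +
signature = (2, 0, 0)

Answer: (2, 0, 0)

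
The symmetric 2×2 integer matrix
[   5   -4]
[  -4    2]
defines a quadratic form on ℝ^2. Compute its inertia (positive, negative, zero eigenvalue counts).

Answer: (1, 1, 0)

Derivation:
step 0: pivot 5 → sign +
step 1: pivot -6/5 → sign −
signature = (1, 1, 0)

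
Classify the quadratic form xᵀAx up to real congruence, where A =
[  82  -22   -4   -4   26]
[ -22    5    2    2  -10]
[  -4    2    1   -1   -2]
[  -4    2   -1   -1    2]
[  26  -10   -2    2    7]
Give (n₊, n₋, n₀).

Answer: (3, 2, 0)

Derivation:
step 0: pivot 82 → sign +
step 1: pivot -37/41 → sign −
step 2: pivot 65/37 → sign +
step 3: pivot -18/65 → sign −
step 4: pivot 1 → sign +
signature = (3, 2, 0)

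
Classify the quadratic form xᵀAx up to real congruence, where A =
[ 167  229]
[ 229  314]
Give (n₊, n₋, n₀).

step 0: pivot 167 → sign +
step 1: pivot -3/167 → sign −
signature = (1, 1, 0)

Answer: (1, 1, 0)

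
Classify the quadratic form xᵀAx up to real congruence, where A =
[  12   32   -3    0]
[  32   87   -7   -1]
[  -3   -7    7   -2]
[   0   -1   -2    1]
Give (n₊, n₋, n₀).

step 0: pivot 12 → sign +
step 1: pivot 5/3 → sign +
step 2: pivot 113/20 → sign +
step 3: pivot 6/113 → sign +
signature = (4, 0, 0)

Answer: (4, 0, 0)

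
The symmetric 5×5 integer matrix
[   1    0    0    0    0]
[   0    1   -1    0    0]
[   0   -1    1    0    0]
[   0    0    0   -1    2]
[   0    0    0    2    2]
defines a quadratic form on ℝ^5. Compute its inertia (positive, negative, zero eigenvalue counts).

Answer: (3, 1, 1)

Derivation:
step 0: pivot 1 → sign +
step 1: pivot 1 → sign +
step 2: pivot -1 → sign −
step 3: pivot 6 → sign +
step 4: row/col 4 already zero → sign 0
signature = (3, 1, 1)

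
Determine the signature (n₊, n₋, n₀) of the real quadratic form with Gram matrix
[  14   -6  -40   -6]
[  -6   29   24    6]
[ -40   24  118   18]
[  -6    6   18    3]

Answer: (3, 1, 0)

Derivation:
step 0: pivot 14 → sign +
step 1: pivot 185/7 → sign +
step 2: pivot 358/185 → sign +
step 3: pivot -3/179 → sign −
signature = (3, 1, 0)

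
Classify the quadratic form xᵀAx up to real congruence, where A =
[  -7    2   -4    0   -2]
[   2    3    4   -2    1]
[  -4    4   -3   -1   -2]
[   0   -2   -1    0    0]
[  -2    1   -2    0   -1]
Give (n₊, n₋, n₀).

step 0: pivot -7 → sign −
step 1: pivot 25/7 → sign +
step 2: pivot -3 → sign −
step 3: pivot -1 → sign −
step 4: row/col 4 already zero → sign 0
signature = (1, 3, 1)

Answer: (1, 3, 1)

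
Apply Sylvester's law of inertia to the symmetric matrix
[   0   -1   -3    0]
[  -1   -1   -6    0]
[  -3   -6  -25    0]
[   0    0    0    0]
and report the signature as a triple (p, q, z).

Answer: (2, 1, 1)

Derivation:
step 0: pivot -1 → sign −
step 1: pivot 1 → sign +
step 2: pivot 2 → sign +
step 3: row/col 3 already zero → sign 0
signature = (2, 1, 1)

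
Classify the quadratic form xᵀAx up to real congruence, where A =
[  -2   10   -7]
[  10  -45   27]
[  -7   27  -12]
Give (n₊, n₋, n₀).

step 0: pivot -2 → sign −
step 1: pivot 5 → sign +
step 2: pivot -3/10 → sign −
signature = (1, 2, 0)

Answer: (1, 2, 0)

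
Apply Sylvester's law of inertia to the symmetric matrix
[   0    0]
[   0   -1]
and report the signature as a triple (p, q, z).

step 0: pivot -1 → sign −
step 1: row/col 1 already zero → sign 0
signature = (0, 1, 1)

Answer: (0, 1, 1)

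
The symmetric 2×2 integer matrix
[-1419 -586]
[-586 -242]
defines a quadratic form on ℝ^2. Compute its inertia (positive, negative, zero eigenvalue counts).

Answer: (0, 2, 0)

Derivation:
step 0: pivot -1419 → sign −
step 1: pivot -2/1419 → sign −
signature = (0, 2, 0)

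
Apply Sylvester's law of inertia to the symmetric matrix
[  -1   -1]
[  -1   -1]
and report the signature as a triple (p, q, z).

step 0: pivot -1 → sign −
step 1: row/col 1 already zero → sign 0
signature = (0, 1, 1)

Answer: (0, 1, 1)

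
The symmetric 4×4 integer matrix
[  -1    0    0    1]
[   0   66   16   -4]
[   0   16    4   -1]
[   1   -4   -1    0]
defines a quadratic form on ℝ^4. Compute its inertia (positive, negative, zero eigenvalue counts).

Answer: (3, 1, 0)

Derivation:
step 0: pivot -1 → sign −
step 1: pivot 66 → sign +
step 2: pivot 4/33 → sign +
step 3: pivot 3/4 → sign +
signature = (3, 1, 0)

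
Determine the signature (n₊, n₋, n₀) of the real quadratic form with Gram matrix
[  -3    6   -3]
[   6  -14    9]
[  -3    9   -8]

step 0: pivot -3 → sign −
step 1: pivot -2 → sign −
step 2: pivot -1/2 → sign −
signature = (0, 3, 0)

Answer: (0, 3, 0)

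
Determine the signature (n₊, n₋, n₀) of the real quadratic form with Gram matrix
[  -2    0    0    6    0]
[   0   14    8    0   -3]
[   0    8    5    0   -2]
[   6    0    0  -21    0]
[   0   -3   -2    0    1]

Answer: (3, 2, 0)

Derivation:
step 0: pivot -2 → sign −
step 1: pivot 14 → sign +
step 2: pivot 3/7 → sign +
step 3: pivot -3 → sign −
step 4: pivot 1/6 → sign +
signature = (3, 2, 0)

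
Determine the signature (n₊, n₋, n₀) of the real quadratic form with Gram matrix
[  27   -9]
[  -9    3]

step 0: pivot 27 → sign +
step 1: row/col 1 already zero → sign 0
signature = (1, 0, 1)

Answer: (1, 0, 1)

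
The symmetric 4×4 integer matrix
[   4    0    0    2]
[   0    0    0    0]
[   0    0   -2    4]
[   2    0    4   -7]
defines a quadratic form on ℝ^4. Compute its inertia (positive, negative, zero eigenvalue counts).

Answer: (1, 1, 2)

Derivation:
step 0: pivot 4 → sign +
step 1: pivot -2 → sign −
step 2: row/col 2 already zero → sign 0
step 3: row/col 3 already zero → sign 0
signature = (1, 1, 2)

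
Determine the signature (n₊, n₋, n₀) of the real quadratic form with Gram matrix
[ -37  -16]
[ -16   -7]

step 0: pivot -37 → sign −
step 1: pivot -3/37 → sign −
signature = (0, 2, 0)

Answer: (0, 2, 0)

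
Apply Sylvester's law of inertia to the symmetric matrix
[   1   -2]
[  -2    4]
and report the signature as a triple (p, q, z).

Answer: (1, 0, 1)

Derivation:
step 0: pivot 1 → sign +
step 1: row/col 1 already zero → sign 0
signature = (1, 0, 1)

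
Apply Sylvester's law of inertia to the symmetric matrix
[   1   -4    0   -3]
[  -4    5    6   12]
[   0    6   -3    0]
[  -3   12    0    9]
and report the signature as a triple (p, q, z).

step 0: pivot 1 → sign +
step 1: pivot -11 → sign −
step 2: pivot 3/11 → sign +
step 3: row/col 3 already zero → sign 0
signature = (2, 1, 1)

Answer: (2, 1, 1)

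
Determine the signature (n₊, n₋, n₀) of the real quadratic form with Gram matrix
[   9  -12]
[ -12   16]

step 0: pivot 9 → sign +
step 1: row/col 1 already zero → sign 0
signature = (1, 0, 1)

Answer: (1, 0, 1)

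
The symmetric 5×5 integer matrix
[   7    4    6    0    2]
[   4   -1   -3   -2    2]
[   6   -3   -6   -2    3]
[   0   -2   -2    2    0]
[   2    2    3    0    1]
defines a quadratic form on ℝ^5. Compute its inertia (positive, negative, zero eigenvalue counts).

step 0: pivot 7 → sign +
step 1: pivot -23/7 → sign −
step 2: pivot 33/23 → sign +
step 3: pivot 2/3 → sign +
step 4: pivot 6/11 → sign +
signature = (4, 1, 0)

Answer: (4, 1, 0)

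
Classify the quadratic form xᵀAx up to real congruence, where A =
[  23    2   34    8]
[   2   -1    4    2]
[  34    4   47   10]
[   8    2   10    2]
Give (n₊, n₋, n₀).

step 0: pivot 23 → sign +
step 1: pivot -27/23 → sign −
step 2: pivot -7/3 → sign −
step 3: pivot 6/7 → sign +
signature = (2, 2, 0)

Answer: (2, 2, 0)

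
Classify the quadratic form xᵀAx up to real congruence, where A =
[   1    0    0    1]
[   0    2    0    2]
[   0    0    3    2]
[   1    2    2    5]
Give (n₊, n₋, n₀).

step 0: pivot 1 → sign +
step 1: pivot 2 → sign +
step 2: pivot 3 → sign +
step 3: pivot 2/3 → sign +
signature = (4, 0, 0)

Answer: (4, 0, 0)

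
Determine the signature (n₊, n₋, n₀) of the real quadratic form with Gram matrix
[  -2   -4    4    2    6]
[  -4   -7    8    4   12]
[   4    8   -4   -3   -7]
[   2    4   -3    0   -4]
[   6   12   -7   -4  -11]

Answer: (4, 1, 0)

Derivation:
step 0: pivot -2 → sign −
step 1: pivot 1 → sign +
step 2: pivot 4 → sign +
step 3: pivot 7/4 → sign +
step 4: pivot 3/7 → sign +
signature = (4, 1, 0)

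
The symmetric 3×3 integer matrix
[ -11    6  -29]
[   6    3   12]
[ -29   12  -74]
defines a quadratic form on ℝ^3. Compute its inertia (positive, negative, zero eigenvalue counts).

Answer: (2, 1, 0)

Derivation:
step 0: pivot -11 → sign −
step 1: pivot 69/11 → sign +
step 2: pivot 3/23 → sign +
signature = (2, 1, 0)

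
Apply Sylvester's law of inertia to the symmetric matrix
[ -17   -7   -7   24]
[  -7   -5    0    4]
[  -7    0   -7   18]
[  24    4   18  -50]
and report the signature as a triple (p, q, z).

step 0: pivot -17 → sign −
step 1: pivot -36/17 → sign −
step 2: pivot -7/36 → sign −
step 3: pivot 2/7 → sign +
signature = (1, 3, 0)

Answer: (1, 3, 0)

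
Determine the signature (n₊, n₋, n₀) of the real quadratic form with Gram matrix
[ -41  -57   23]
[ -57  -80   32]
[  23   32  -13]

Answer: (0, 3, 0)

Derivation:
step 0: pivot -41 → sign −
step 1: pivot -31/41 → sign −
step 2: pivot -3/31 → sign −
signature = (0, 3, 0)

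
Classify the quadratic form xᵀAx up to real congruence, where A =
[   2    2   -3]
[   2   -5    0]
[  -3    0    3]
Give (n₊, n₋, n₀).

step 0: pivot 2 → sign +
step 1: pivot -7 → sign −
step 2: pivot -3/14 → sign −
signature = (1, 2, 0)

Answer: (1, 2, 0)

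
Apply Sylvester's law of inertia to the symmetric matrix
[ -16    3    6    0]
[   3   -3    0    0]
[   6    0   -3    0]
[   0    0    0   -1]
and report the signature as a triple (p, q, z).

Answer: (0, 4, 0)

Derivation:
step 0: pivot -16 → sign −
step 1: pivot -39/16 → sign −
step 2: pivot -3/13 → sign −
step 3: pivot -1 → sign −
signature = (0, 4, 0)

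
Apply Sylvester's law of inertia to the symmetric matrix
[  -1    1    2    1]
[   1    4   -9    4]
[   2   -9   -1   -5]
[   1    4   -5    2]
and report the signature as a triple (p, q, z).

Answer: (2, 2, 0)

Derivation:
step 0: pivot -1 → sign −
step 1: pivot 5 → sign +
step 2: pivot -34/5 → sign −
step 3: pivot 6/17 → sign +
signature = (2, 2, 0)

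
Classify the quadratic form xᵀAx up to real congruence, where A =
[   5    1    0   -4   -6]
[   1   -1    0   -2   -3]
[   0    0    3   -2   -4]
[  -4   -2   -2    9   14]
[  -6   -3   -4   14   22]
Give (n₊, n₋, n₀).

Answer: (3, 2, 0)

Derivation:
step 0: pivot 5 → sign +
step 1: pivot -6/5 → sign −
step 2: pivot 3 → sign +
step 3: pivot 17/3 → sign +
step 4: pivot -3/34 → sign −
signature = (3, 2, 0)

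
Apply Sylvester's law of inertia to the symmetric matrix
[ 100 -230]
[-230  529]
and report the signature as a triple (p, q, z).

Answer: (1, 0, 1)

Derivation:
step 0: pivot 100 → sign +
step 1: row/col 1 already zero → sign 0
signature = (1, 0, 1)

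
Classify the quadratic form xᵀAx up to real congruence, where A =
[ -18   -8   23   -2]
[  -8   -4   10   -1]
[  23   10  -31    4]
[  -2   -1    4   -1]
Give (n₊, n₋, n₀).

step 0: pivot -18 → sign −
step 1: pivot -4/9 → sign −
step 2: pivot -3/2 → sign −
step 3: pivot 3/4 → sign +
signature = (1, 3, 0)

Answer: (1, 3, 0)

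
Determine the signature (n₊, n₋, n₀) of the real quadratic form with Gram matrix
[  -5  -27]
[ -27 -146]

step 0: pivot -5 → sign −
step 1: pivot -1/5 → sign −
signature = (0, 2, 0)

Answer: (0, 2, 0)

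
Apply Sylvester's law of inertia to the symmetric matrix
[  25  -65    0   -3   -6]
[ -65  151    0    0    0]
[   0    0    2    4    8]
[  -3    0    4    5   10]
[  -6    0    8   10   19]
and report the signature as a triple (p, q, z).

step 0: pivot 25 → sign +
step 1: pivot -18 → sign −
step 2: pivot 2 → sign +
step 3: pivot 1/50 → sign +
step 4: pivot -1 → sign −
signature = (3, 2, 0)

Answer: (3, 2, 0)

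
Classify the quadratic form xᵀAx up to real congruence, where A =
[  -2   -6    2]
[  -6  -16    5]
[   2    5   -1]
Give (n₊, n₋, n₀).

step 0: pivot -2 → sign −
step 1: pivot 2 → sign +
step 2: pivot 1/2 → sign +
signature = (2, 1, 0)

Answer: (2, 1, 0)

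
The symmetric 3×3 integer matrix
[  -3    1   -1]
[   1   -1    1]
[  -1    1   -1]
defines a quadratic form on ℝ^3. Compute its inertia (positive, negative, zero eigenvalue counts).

Answer: (0, 2, 1)

Derivation:
step 0: pivot -3 → sign −
step 1: pivot -2/3 → sign −
step 2: row/col 2 already zero → sign 0
signature = (0, 2, 1)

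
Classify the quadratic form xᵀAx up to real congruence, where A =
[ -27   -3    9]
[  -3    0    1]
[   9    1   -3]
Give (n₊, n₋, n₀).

Answer: (1, 1, 1)

Derivation:
step 0: pivot -27 → sign −
step 1: pivot 1/3 → sign +
step 2: row/col 2 already zero → sign 0
signature = (1, 1, 1)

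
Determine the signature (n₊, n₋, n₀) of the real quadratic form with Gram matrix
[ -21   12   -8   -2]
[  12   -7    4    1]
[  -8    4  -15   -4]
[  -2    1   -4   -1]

Answer: (1, 3, 0)

Derivation:
step 0: pivot -21 → sign −
step 1: pivot -1/7 → sign −
step 2: pivot -29/3 → sign −
step 3: pivot 2/29 → sign +
signature = (1, 3, 0)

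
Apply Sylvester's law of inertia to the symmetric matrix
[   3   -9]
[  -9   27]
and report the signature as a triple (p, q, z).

step 0: pivot 3 → sign +
step 1: row/col 1 already zero → sign 0
signature = (1, 0, 1)

Answer: (1, 0, 1)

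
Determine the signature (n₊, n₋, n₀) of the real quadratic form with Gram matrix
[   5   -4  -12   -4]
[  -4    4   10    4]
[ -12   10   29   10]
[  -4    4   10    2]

step 0: pivot 5 → sign +
step 1: pivot 4/5 → sign +
step 2: pivot -2 → sign −
step 3: row/col 3 already zero → sign 0
signature = (2, 1, 1)

Answer: (2, 1, 1)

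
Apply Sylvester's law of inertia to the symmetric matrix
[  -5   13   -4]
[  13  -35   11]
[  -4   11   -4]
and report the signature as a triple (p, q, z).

Answer: (0, 3, 0)

Derivation:
step 0: pivot -5 → sign −
step 1: pivot -6/5 → sign −
step 2: pivot -1/2 → sign −
signature = (0, 3, 0)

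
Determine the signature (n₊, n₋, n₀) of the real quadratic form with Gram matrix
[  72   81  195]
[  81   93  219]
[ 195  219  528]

step 0: pivot 72 → sign +
step 1: pivot 15/8 → sign +
step 2: pivot -1/5 → sign −
signature = (2, 1, 0)

Answer: (2, 1, 0)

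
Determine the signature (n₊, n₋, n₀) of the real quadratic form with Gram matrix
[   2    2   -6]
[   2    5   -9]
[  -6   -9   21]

step 0: pivot 2 → sign +
step 1: pivot 3 → sign +
step 2: row/col 2 already zero → sign 0
signature = (2, 0, 1)

Answer: (2, 0, 1)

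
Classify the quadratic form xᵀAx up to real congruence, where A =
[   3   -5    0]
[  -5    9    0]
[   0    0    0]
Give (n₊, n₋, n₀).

step 0: pivot 3 → sign +
step 1: pivot 2/3 → sign +
step 2: row/col 2 already zero → sign 0
signature = (2, 0, 1)

Answer: (2, 0, 1)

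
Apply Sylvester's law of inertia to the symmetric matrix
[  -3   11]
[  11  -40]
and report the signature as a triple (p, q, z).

Answer: (1, 1, 0)

Derivation:
step 0: pivot -3 → sign −
step 1: pivot 1/3 → sign +
signature = (1, 1, 0)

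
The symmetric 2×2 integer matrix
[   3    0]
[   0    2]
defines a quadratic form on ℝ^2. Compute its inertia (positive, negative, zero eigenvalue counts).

step 0: pivot 3 → sign +
step 1: pivot 2 → sign +
signature = (2, 0, 0)

Answer: (2, 0, 0)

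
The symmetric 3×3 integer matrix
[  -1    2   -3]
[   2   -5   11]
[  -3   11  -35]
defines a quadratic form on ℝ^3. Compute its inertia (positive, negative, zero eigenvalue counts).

step 0: pivot -1 → sign −
step 1: pivot -1 → sign −
step 2: pivot -1 → sign −
signature = (0, 3, 0)

Answer: (0, 3, 0)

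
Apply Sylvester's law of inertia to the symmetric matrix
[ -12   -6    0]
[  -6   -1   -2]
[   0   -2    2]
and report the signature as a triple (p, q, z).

Answer: (1, 1, 1)

Derivation:
step 0: pivot -12 → sign −
step 1: pivot 2 → sign +
step 2: row/col 2 already zero → sign 0
signature = (1, 1, 1)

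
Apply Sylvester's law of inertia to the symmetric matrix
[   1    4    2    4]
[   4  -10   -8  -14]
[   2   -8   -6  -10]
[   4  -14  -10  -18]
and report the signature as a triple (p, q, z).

Answer: (2, 2, 0)

Derivation:
step 0: pivot 1 → sign +
step 1: pivot -26 → sign −
step 2: pivot -2/13 → sign −
step 3: pivot 2 → sign +
signature = (2, 2, 0)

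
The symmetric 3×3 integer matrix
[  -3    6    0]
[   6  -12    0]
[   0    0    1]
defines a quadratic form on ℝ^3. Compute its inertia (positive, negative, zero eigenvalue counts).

Answer: (1, 1, 1)

Derivation:
step 0: pivot -3 → sign −
step 1: pivot 1 → sign +
step 2: row/col 2 already zero → sign 0
signature = (1, 1, 1)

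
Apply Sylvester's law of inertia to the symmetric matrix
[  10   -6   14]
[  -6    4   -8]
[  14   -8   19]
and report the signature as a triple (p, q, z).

step 0: pivot 10 → sign +
step 1: pivot 2/5 → sign +
step 2: pivot -1 → sign −
signature = (2, 1, 0)

Answer: (2, 1, 0)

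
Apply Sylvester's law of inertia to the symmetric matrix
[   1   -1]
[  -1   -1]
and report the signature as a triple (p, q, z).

Answer: (1, 1, 0)

Derivation:
step 0: pivot 1 → sign +
step 1: pivot -2 → sign −
signature = (1, 1, 0)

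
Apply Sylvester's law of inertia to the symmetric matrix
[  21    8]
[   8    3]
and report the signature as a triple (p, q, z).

step 0: pivot 21 → sign +
step 1: pivot -1/21 → sign −
signature = (1, 1, 0)

Answer: (1, 1, 0)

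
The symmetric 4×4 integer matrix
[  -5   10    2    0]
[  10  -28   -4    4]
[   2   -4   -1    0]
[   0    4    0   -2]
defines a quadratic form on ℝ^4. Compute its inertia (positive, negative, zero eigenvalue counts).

Answer: (0, 3, 1)

Derivation:
step 0: pivot -5 → sign −
step 1: pivot -8 → sign −
step 2: pivot -1/5 → sign −
step 3: row/col 3 already zero → sign 0
signature = (0, 3, 1)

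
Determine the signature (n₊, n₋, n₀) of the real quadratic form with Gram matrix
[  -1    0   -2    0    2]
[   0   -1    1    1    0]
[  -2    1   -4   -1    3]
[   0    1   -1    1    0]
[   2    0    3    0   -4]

Answer: (2, 3, 0)

Derivation:
step 0: pivot -1 → sign −
step 1: pivot -1 → sign −
step 2: pivot 1 → sign +
step 3: pivot 2 → sign +
step 4: pivot -1 → sign −
signature = (2, 3, 0)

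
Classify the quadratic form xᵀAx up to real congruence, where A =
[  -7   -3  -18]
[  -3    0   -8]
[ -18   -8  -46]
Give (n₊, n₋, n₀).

Answer: (2, 1, 0)

Derivation:
step 0: pivot -7 → sign −
step 1: pivot 9/7 → sign +
step 2: pivot 2/9 → sign +
signature = (2, 1, 0)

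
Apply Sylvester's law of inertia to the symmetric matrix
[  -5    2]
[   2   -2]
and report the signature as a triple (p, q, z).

step 0: pivot -5 → sign −
step 1: pivot -6/5 → sign −
signature = (0, 2, 0)

Answer: (0, 2, 0)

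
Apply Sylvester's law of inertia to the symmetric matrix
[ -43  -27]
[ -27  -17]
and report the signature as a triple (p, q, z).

Answer: (0, 2, 0)

Derivation:
step 0: pivot -43 → sign −
step 1: pivot -2/43 → sign −
signature = (0, 2, 0)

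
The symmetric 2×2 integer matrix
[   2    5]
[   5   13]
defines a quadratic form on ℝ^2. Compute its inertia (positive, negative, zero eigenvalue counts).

Answer: (2, 0, 0)

Derivation:
step 0: pivot 2 → sign +
step 1: pivot 1/2 → sign +
signature = (2, 0, 0)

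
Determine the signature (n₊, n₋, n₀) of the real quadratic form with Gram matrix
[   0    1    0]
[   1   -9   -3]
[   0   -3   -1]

Answer: (1, 2, 0)

Derivation:
step 0: pivot -9 → sign −
step 1: pivot 1/9 → sign +
step 2: pivot -1 → sign −
signature = (1, 2, 0)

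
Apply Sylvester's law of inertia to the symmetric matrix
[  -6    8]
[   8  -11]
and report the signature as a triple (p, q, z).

Answer: (0, 2, 0)

Derivation:
step 0: pivot -6 → sign −
step 1: pivot -1/3 → sign −
signature = (0, 2, 0)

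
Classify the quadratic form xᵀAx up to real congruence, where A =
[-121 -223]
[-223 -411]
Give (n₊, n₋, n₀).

step 0: pivot -121 → sign −
step 1: pivot -2/121 → sign −
signature = (0, 2, 0)

Answer: (0, 2, 0)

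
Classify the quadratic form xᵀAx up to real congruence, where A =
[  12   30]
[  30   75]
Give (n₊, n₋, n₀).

Answer: (1, 0, 1)

Derivation:
step 0: pivot 12 → sign +
step 1: row/col 1 already zero → sign 0
signature = (1, 0, 1)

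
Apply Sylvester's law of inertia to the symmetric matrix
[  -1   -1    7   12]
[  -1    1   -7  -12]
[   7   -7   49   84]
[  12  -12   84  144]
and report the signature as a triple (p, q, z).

step 0: pivot -1 → sign −
step 1: pivot 2 → sign +
step 2: row/col 2 already zero → sign 0
step 3: row/col 3 already zero → sign 0
signature = (1, 1, 2)

Answer: (1, 1, 2)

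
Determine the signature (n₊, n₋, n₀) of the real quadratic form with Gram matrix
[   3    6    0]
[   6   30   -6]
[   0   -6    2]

Answer: (2, 0, 1)

Derivation:
step 0: pivot 3 → sign +
step 1: pivot 18 → sign +
step 2: row/col 2 already zero → sign 0
signature = (2, 0, 1)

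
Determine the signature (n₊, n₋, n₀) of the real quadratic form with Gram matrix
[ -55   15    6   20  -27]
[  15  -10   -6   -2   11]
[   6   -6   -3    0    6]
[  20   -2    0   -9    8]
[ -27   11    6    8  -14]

Answer: (2, 3, 0)

Derivation:
step 0: pivot -55 → sign −
step 1: pivot -65/11 → sign −
step 2: pivot 57/65 → sign +
step 3: pivot 13/95 → sign +
step 4: pivot -3/13 → sign −
signature = (2, 3, 0)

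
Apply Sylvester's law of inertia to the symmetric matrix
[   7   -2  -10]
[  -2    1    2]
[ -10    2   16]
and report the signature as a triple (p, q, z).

Answer: (2, 0, 1)

Derivation:
step 0: pivot 7 → sign +
step 1: pivot 3/7 → sign +
step 2: row/col 2 already zero → sign 0
signature = (2, 0, 1)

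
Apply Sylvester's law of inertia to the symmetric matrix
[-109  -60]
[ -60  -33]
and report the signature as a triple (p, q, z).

step 0: pivot -109 → sign −
step 1: pivot 3/109 → sign +
signature = (1, 1, 0)

Answer: (1, 1, 0)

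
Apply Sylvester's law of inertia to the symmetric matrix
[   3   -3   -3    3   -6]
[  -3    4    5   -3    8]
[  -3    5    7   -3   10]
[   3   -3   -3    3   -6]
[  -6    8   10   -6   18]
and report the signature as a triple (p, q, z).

Answer: (3, 0, 2)

Derivation:
step 0: pivot 3 → sign +
step 1: pivot 1 → sign +
step 2: pivot 2 → sign +
step 3: row/col 3 already zero → sign 0
step 4: row/col 4 already zero → sign 0
signature = (3, 0, 2)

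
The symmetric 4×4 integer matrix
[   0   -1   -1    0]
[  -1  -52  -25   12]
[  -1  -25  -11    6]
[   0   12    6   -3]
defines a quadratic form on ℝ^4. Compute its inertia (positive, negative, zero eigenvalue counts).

step 0: pivot -52 → sign −
step 1: pivot 1/52 → sign +
step 2: pivot -13 → sign −
step 3: pivot -3/13 → sign −
signature = (1, 3, 0)

Answer: (1, 3, 0)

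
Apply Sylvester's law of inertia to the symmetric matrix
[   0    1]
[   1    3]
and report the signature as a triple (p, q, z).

step 0: pivot 3 → sign +
step 1: pivot -1/3 → sign −
signature = (1, 1, 0)

Answer: (1, 1, 0)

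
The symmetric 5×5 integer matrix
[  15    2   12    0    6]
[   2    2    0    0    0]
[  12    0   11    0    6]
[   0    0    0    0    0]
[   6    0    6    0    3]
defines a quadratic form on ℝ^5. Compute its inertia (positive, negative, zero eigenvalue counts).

Answer: (3, 1, 1)

Derivation:
step 0: pivot 15 → sign +
step 1: pivot 26/15 → sign +
step 2: pivot -1/13 → sign −
step 3: pivot 3 → sign +
step 4: row/col 4 already zero → sign 0
signature = (3, 1, 1)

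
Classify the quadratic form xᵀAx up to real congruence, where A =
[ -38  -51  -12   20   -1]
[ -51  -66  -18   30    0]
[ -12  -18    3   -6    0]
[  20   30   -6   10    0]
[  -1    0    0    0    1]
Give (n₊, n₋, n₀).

Answer: (2, 3, 0)

Derivation:
step 0: pivot -38 → sign −
step 1: pivot 93/38 → sign +
step 2: pivot 165/31 → sign +
step 3: pivot -102/55 → sign −
step 4: pivot -1/51 → sign −
signature = (2, 3, 0)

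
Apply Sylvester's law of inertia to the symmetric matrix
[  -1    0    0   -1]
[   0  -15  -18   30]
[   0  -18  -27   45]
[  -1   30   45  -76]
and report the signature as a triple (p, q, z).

step 0: pivot -1 → sign −
step 1: pivot -15 → sign −
step 2: pivot -27/5 → sign −
step 3: row/col 3 already zero → sign 0
signature = (0, 3, 1)

Answer: (0, 3, 1)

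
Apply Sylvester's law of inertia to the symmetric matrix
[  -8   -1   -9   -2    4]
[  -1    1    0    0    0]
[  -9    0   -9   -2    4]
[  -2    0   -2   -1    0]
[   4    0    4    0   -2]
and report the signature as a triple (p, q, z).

step 0: pivot -8 → sign −
step 1: pivot 9/8 → sign +
step 2: pivot -5/9 → sign −
step 3: pivot 6/5 → sign +
step 4: row/col 4 already zero → sign 0
signature = (2, 2, 1)

Answer: (2, 2, 1)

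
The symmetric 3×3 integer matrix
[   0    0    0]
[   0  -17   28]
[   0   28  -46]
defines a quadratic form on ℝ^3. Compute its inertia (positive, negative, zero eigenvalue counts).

step 0: pivot -17 → sign −
step 1: pivot 2/17 → sign +
step 2: row/col 2 already zero → sign 0
signature = (1, 1, 1)

Answer: (1, 1, 1)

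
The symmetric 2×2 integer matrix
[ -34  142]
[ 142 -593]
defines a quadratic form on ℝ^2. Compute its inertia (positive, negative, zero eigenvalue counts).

step 0: pivot -34 → sign −
step 1: pivot 1/17 → sign +
signature = (1, 1, 0)

Answer: (1, 1, 0)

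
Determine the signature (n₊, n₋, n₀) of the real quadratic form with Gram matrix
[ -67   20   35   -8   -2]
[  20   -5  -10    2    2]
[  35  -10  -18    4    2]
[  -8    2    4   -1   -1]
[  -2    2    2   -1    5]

Answer: (3, 2, 0)

Derivation:
step 0: pivot -67 → sign −
step 1: pivot 65/67 → sign +
step 2: pivot 1/13 → sign +
step 3: pivot -1/5 → sign −
step 4: pivot 2 → sign +
signature = (3, 2, 0)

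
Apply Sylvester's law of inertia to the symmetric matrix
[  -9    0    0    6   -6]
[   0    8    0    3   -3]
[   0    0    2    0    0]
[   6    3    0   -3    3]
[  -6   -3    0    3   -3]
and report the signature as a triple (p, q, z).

step 0: pivot -9 → sign −
step 1: pivot 8 → sign +
step 2: pivot 2 → sign +
step 3: pivot -1/8 → sign −
step 4: row/col 4 already zero → sign 0
signature = (2, 2, 1)

Answer: (2, 2, 1)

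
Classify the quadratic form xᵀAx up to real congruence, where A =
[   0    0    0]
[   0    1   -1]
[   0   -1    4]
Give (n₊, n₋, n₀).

Answer: (2, 0, 1)

Derivation:
step 0: pivot 1 → sign +
step 1: pivot 3 → sign +
step 2: row/col 2 already zero → sign 0
signature = (2, 0, 1)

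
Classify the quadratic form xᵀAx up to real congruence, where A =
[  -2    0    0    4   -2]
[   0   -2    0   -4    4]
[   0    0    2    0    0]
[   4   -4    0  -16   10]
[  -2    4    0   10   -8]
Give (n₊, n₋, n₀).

Answer: (2, 3, 0)

Derivation:
step 0: pivot -2 → sign −
step 1: pivot -2 → sign −
step 2: pivot 2 → sign +
step 3: pivot 2 → sign +
step 4: pivot -2 → sign −
signature = (2, 3, 0)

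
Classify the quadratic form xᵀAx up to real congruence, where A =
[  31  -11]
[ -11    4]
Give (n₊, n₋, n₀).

step 0: pivot 31 → sign +
step 1: pivot 3/31 → sign +
signature = (2, 0, 0)

Answer: (2, 0, 0)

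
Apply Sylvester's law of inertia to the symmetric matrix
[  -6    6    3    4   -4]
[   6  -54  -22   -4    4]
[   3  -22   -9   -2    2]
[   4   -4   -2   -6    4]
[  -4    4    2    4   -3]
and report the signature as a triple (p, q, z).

step 0: pivot -6 → sign −
step 1: pivot -48 → sign −
step 2: pivot 1/48 → sign +
step 3: pivot -10/3 → sign −
step 4: pivot 1/5 → sign +
signature = (2, 3, 0)

Answer: (2, 3, 0)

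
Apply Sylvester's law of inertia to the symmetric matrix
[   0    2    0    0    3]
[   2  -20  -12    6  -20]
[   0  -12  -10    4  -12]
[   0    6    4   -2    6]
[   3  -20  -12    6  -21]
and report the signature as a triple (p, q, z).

step 0: pivot -20 → sign −
step 1: pivot 1/5 → sign +
step 2: pivot -10 → sign −
step 3: pivot -2/5 → sign −
step 4: pivot -3/2 → sign −
signature = (1, 4, 0)

Answer: (1, 4, 0)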